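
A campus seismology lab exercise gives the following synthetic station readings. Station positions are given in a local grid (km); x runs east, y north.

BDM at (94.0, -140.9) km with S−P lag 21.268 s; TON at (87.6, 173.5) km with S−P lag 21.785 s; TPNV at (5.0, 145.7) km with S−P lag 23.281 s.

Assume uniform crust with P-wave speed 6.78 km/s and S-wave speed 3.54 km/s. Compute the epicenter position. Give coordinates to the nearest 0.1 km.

117.4 km east, 14.9 km north

Distance from S−P lag: d = Δt · v_P v_S / (v_P − v_S) = Δt · (6.78·3.54)/(6.78−3.54) ≈ 7.4078·Δt.
So d_BDM = 157.55, d_TON = 161.38, d_TPNV = 172.46 km.
Circle about each station: (x − 94.0)² + (y + 140.9)² = 157.55²; (x − 87.6)² + (y − 173.5)² = 161.38²; (x − 5.0)² + (y − 145.7)² = 172.46².
Subtracting the BDM equation from the TON and TPNV equations removes the quadratic terms:
-12.8 x + 628.8 y = 7865.70
-178.0 x + 573.2 y = -12355.77
Solving the 2×2 system: x ≈ 117.4, y ≈ 14.9 km.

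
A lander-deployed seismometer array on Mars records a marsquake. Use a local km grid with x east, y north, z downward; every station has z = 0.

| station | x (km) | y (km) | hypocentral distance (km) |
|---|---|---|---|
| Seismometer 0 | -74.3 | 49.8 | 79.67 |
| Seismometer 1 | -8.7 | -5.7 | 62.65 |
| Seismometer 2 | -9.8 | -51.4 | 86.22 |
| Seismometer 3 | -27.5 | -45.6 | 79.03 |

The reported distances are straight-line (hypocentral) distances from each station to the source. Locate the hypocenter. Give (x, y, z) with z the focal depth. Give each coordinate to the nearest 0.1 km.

Each station gives a sphere (x−x_i)² + (y−y_i)² + z² = d_i² (stations at z=0).
Subtracting the Seismometer 0 sphere from Seismometer 1 and Seismometer 2: z² cancels, leaving linear equations in x and y:
131.2 x − 111.0 y = -5470.06
129.0 x − 202.4 y = -6349.11
Solving: x ≈ -32.886, y ≈ 10.409 km (keep extra digits for the depth step; rounded: -32.9, 10.4).
Then from the Seismometer 0 sphere: z² = 79.67² − (x + 74.3)² − (y − 49.8)² with x = -32.886, y = 10.409, so z ≈ 55.503 ≈ 55.5 km.
Check against Seismometer 3 (with the unrounded solution): distance 79.04 ≈ 79.03 km. ✓

(-32.9, 10.4, 55.5)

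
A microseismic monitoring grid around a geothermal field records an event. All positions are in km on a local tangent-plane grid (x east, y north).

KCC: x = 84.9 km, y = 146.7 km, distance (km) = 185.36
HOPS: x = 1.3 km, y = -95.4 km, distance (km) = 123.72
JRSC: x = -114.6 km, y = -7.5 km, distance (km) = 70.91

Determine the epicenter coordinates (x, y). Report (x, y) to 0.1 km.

Circle about each station: (x − 84.9)² + (y − 146.7)² = 185.36²; (x − 1.3)² + (y + 95.4)² = 123.72²; (x + 114.6)² + (y + 7.5)² = 70.91².
Subtracting the KCC equation from the HOPS and JRSC equations removes the quadratic terms:
-167.2 x − 484.2 y = -574.36
-399.0 x − 308.4 y = 13790.61
Solving the 2×2 system: x ≈ -48.4, y ≈ 17.9 km.

(-48.4, 17.9)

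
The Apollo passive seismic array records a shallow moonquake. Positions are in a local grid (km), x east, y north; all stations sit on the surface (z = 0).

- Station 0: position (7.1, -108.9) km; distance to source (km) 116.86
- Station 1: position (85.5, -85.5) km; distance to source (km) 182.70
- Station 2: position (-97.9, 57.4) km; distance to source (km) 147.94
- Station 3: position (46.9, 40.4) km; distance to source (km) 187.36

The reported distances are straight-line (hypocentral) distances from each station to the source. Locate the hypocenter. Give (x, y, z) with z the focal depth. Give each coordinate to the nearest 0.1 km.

x ≈ -85.8 km, y ≈ -76.0 km, depth ≈ 62.8 km

Each station gives a sphere (x−x_i)² + (y−y_i)² + z² = d_i² (stations at z=0).
Subtracting the Station 0 sphere from Station 1 and Station 2: z² cancels, leaving linear equations in x and y:
156.8 x + 46.8 y = -17012.15
-210.0 x + 332.6 y = -7260.43
Solving: x ≈ -85.810, y ≈ -76.009 km (keep extra digits for the depth step; rounded: -85.8, -76.0).
Then from the Station 0 sphere: z² = 116.86² − (x − 7.1)² − (y + 108.9)² with x = -85.810, y = -76.009, so z ≈ 62.787 ≈ 62.8 km.
Check against Station 3 (with the unrounded solution): distance 187.36 ≈ 187.36 km. ✓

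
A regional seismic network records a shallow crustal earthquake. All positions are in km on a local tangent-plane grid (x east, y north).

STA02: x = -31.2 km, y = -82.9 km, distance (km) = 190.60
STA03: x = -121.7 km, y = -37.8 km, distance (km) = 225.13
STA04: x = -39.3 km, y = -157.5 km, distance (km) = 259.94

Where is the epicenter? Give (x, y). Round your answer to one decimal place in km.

x ≈ 71.6 km, y ≈ 77.6 km

Circle about each station: (x + 31.2)² + (y + 82.9)² = 190.60²; (x + 121.7)² + (y + 37.8)² = 225.13²; (x + 39.3)² + (y + 157.5)² = 259.94².
Subtracting the STA02 equation from the STA03 and STA04 equations removes the quadratic terms:
-181.0 x + 90.2 y = -5961.28
-16.2 x − 149.2 y = -12735.55
Solving the 2×2 system: x ≈ 71.6, y ≈ 77.6 km.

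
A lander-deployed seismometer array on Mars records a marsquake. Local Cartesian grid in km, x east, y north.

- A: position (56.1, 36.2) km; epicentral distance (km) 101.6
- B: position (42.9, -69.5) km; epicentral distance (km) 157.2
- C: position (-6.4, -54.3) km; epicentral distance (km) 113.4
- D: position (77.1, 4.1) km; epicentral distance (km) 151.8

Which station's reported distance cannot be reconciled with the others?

A

Solve using three stations at a time. Using B, C, D (subtract circle equations pairwise → linear system) gives (x, y) ≈ (-70.7, 39.4).
Distances from that point to each station vs reported:
  A: calculated 126.9 vs reported 101.6 → residual 25.3 km
  B: calculated 157.4 vs reported 157.2 → residual 0.2 km
  C: calculated 113.6 vs reported 113.4 → residual 0.2 km
  D: calculated 152.0 vs reported 151.8 → residual 0.2 km
B, C, D are mutually consistent (residuals ≈ 0); A is off by 25.3 km.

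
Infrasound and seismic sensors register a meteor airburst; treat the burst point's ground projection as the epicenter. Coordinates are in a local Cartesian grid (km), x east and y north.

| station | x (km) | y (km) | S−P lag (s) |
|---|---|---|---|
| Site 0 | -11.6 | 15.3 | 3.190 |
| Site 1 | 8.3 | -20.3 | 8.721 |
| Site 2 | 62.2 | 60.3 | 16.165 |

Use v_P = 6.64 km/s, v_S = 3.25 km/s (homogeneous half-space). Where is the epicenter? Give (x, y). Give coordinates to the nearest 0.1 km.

Distance from S−P lag: d = Δt · v_P v_S / (v_P − v_S) = Δt · (6.64·3.25)/(6.64−3.25) ≈ 6.3658·Δt.
So d_Site 0 = 20.31, d_Site 1 = 55.52, d_Site 2 = 102.90 km.
Circle about each station: (x + 11.6)² + (y − 15.3)² = 20.31²; (x − 8.3)² + (y + 20.3)² = 55.52²; (x − 62.2)² + (y − 60.3)² = 102.90².
Subtracting the Site 0 equation from the Site 1 and Site 2 equations removes the quadratic terms:
39.8 x − 71.2 y = -2557.64
147.6 x + 90.0 y = -3039.63
Solving the 2×2 system: x ≈ -31.7, y ≈ 18.2 km.

x ≈ -31.7 km, y ≈ 18.2 km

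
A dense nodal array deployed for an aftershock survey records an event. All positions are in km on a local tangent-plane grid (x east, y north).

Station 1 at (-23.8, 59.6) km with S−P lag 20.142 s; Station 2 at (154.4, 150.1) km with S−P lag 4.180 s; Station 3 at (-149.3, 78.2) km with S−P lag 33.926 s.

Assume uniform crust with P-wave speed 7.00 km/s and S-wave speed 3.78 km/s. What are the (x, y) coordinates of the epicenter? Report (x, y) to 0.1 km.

Distance from S−P lag: d = Δt · v_P v_S / (v_P − v_S) = Δt · (7.00·3.78)/(7.00−3.78) ≈ 8.2174·Δt.
So d_Station 1 = 165.51, d_Station 2 = 34.35, d_Station 3 = 278.78 km.
Circle about each station: (x + 23.8)² + (y − 59.6)² = 165.51²; (x − 154.4)² + (y − 150.1)² = 34.35²; (x + 149.3)² + (y − 78.2)² = 278.78².
Subtracting the Station 1 equation from the Station 2 and Station 3 equations removes the quadratic terms:
356.4 x + 181.0 y = 68464.41
-251.0 x + 37.2 y = -26037.60
Solving the 2×2 system: x ≈ 123.7, y ≈ 134.7 km.

123.7 km east, 134.7 km north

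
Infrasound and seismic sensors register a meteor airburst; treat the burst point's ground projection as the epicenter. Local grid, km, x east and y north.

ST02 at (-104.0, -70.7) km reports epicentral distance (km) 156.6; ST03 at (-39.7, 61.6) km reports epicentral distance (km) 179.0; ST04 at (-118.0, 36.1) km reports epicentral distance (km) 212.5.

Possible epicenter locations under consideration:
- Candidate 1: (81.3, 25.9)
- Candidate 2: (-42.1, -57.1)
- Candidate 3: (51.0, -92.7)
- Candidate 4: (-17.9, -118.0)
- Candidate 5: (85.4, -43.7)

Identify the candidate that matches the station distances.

For each candidate, compare |candidate − station| to the reported distance:
Candidate 1: residuals ST02 52.4, ST03 52.8, ST04 12.9 → max 52.8 km
Candidate 2: residuals ST02 93.2, ST03 60.3, ST04 92.3 → max 93.2 km
Candidate 3: residuals ST02 0.0, ST03 0.0, ST04 0.0 → max 0.0 km
Candidate 4: residuals ST02 58.4, ST03 1.9, ST04 28.7 → max 58.4 km
Candidate 5: residuals ST02 34.7, ST03 15.5, ST04 6.0 → max 34.7 km
Only Candidate 3 has all residuals ≈ 0.

Candidate 3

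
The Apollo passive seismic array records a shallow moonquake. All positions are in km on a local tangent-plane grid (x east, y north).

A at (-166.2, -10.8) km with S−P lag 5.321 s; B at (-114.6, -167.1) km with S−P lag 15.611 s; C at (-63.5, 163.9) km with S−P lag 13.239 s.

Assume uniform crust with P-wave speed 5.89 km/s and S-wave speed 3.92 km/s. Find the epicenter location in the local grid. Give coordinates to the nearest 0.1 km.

Distance from S−P lag: d = Δt · v_P v_S / (v_P − v_S) = Δt · (5.89·3.92)/(5.89−3.92) ≈ 11.7202·Δt.
So d_A = 62.36, d_B = 182.96, d_C = 155.16 km.
Circle about each station: (x + 166.2)² + (y + 10.8)² = 62.36²; (x + 114.6)² + (y + 167.1)² = 182.96²; (x + 63.5)² + (y − 163.9)² = 155.16².
Subtracting the A equation from the B and C equations removes the quadratic terms:
103.2 x − 312.6 y = -16269.10
205.4 x + 349.4 y = -17029.48
Solving the 2×2 system: x ≈ -109.8, y ≈ 15.8 km.

x ≈ -109.8 km, y ≈ 15.8 km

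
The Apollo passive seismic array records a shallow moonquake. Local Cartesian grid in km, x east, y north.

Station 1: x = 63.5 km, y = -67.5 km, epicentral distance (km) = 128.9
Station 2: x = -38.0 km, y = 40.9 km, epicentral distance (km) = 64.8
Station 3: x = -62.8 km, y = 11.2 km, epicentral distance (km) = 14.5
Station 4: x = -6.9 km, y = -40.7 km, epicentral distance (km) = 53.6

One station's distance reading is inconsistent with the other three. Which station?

Solve using three stations at a time. Using Station 1, Station 2, Station 4 (subtract circle equations pairwise → linear system) gives (x, y) ≈ (-56.7, -21.1).
Distances from that point to each station vs reported:
  Station 1: calculated 128.9 vs reported 128.9 → residual 0.0 km
  Station 2: calculated 64.8 vs reported 64.8 → residual 0.0 km
  Station 3: calculated 32.9 vs reported 14.5 → residual 18.4 km
  Station 4: calculated 53.6 vs reported 53.6 → residual 0.0 km
Station 1, Station 2, Station 4 are mutually consistent (residuals ≈ 0); Station 3 is off by 18.4 km.

Station 3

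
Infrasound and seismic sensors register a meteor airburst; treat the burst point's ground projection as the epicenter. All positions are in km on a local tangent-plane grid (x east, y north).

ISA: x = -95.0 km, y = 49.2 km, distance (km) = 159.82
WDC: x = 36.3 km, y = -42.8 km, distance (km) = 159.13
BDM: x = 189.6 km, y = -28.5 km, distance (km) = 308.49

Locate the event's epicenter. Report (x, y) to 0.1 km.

-107.9 km east, -110.1 km north

Circle about each station: (x + 95.0)² + (y − 49.2)² = 159.82²; (x − 36.3)² + (y + 42.8)² = 159.13²; (x − 189.6)² + (y + 28.5)² = 308.49².
Subtracting pairs of circle equations eliminates x²+y² and gives linear equations (the radical axes):
262.6 x − 184.0 y = -8076.03
569.2 x − 155.4 y = -44308.88
Solving the 2×2 system: x ≈ -107.9, y ≈ -110.1 km.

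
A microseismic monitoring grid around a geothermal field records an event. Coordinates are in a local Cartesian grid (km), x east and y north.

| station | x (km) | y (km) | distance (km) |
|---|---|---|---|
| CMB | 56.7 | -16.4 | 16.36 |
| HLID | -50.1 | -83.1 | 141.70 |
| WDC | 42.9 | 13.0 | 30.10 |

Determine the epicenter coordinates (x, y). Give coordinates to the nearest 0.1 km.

Circle about each station: (x − 56.7)² + (y + 16.4)² = 16.36²; (x + 50.1)² + (y + 83.1)² = 141.70²; (x − 42.9)² + (y − 13.0)² = 30.10².
Subtracting pairs of circle equations eliminates x²+y² and gives linear equations (the radical axes):
-213.6 x − 133.4 y = -13879.47
-27.6 x + 58.8 y = -2112.80
Solving the 2×2 system: x ≈ 67.6, y ≈ -4.2 km.
Check against CMB (with the unrounded x, y): √((x − 56.7)²+(y + 16.4)²) = 16.36 ≈ 16.36 km. ✓

x ≈ 67.6 km, y ≈ -4.2 km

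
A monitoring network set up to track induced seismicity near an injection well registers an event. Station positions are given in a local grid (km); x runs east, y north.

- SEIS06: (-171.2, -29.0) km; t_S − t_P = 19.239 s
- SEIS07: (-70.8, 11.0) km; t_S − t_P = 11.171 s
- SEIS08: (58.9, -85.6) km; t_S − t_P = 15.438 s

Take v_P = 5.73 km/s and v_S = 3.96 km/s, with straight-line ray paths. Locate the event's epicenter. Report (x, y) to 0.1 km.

Distance from S−P lag: d = Δt · v_P v_S / (v_P − v_S) = Δt · (5.73·3.96)/(5.73−3.96) ≈ 12.8197·Δt.
So d_SEIS06 = 246.64, d_SEIS07 = 143.21, d_SEIS08 = 197.91 km.
Circle about each station: (x + 171.2)² + (y + 29.0)² = 246.64²; (x + 70.8)² + (y − 11.0)² = 143.21²; (x − 58.9)² + (y + 85.6)² = 197.91².
Subtracting the SEIS06 equation from the SEIS07 and SEIS08 equations removes the quadratic terms:
200.8 x + 80.0 y = 15305.39
460.2 x − 113.2 y = 2309.05
Solving the 2×2 system: x ≈ 32.2, y ≈ 110.5 km.

32.2 km east, 110.5 km north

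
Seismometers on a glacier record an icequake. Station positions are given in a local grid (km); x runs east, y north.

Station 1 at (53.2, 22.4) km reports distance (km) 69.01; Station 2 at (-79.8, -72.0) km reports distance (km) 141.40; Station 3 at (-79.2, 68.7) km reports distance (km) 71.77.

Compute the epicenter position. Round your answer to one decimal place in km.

-9.7 km east, 50.8 km north

Circle about each station: (x − 53.2)² + (y − 22.4)² = 69.01²; (x + 79.8)² + (y + 72.0)² = 141.40²; (x + 79.2)² + (y − 68.7)² = 71.77².
Subtracting the Station 1 equation from the Station 2 and Station 3 equations removes the quadratic terms:
-266.0 x − 188.8 y = -7011.54
-264.8 x + 92.6 y = 7271.78
Solving the 2×2 system: x ≈ -9.7, y ≈ 50.8 km.
Check against Station 1 (with the unrounded x, y): √((x − 53.2)²+(y − 22.4)²) = 69.01 ≈ 69.01 km. ✓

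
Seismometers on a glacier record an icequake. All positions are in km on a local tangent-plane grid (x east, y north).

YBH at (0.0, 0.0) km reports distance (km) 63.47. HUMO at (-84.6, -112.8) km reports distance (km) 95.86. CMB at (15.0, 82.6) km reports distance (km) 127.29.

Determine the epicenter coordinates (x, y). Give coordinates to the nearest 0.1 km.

Circle about each station: x² + y² = 63.47²; (x + 84.6)² + (y + 112.8)² = 95.86²; (x − 15.0)² + (y − 82.6)² = 127.29².
Subtracting the YBH equation from the HUMO and CMB equations removes the quadratic terms:
-169.2 x − 225.6 y = 14720.30
30.0 x + 165.2 y = -5126.54
Solving the 2×2 system: x ≈ -60.2, y ≈ -20.1 km.

-60.2 km east, -20.1 km north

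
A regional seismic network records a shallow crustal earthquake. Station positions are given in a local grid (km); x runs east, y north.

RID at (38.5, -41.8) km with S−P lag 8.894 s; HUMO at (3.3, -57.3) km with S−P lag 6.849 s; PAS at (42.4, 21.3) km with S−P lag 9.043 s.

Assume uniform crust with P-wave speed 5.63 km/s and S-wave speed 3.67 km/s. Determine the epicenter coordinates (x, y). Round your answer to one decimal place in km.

Distance from S−P lag: d = Δt · v_P v_S / (v_P − v_S) = Δt · (5.63·3.67)/(5.63−3.67) ≈ 10.5419·Δt.
So d_RID = 93.76, d_HUMO = 72.20, d_PAS = 95.33 km.
Circle about each station: (x − 38.5)² + (y + 41.8)² = 93.76²; (x − 3.3)² + (y + 57.3)² = 72.20²; (x − 42.4)² + (y − 21.3)² = 95.33².
Subtracting the RID equation from the HUMO and PAS equations removes the quadratic terms:
-70.4 x − 31.0 y = 3642.79
7.8 x + 126.2 y = -1274.91
Solving the 2×2 system: x ≈ -48.6, y ≈ -7.1 km.
Check against RID (with the unrounded x, y): √((x − 38.5)²+(y + 41.8)²) = 93.78 ≈ 93.76 km. ✓

-48.6 km east, -7.1 km north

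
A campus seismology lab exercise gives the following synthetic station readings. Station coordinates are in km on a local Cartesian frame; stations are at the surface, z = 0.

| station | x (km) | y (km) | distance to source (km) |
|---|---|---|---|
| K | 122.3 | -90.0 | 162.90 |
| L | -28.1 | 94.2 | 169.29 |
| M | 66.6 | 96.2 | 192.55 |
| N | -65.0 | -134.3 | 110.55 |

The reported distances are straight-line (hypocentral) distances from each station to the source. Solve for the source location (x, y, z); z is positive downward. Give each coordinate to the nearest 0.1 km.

x ≈ -21.9 km, y ≈ -60.0 km, depth ≈ 69.6 km

Each station gives a sphere (x−x_i)² + (y−y_i)² + z² = d_i² (stations at z=0).
Subtracting the K sphere from L and M: z² cancels, leaving linear equations in x and y:
-300.8 x + 368.4 y = -15516.73
-111.4 x + 372.4 y = -19906.38
Solving: x ≈ -21.909, y ≈ -60.008 km (keep extra digits for the depth step; rounded: -21.9, -60.0).
Then from the K sphere: z² = 162.90² − (x − 122.3)² − (y + 90.0)² with x = -21.909, y = -60.008, so z ≈ 69.575 ≈ 69.6 km.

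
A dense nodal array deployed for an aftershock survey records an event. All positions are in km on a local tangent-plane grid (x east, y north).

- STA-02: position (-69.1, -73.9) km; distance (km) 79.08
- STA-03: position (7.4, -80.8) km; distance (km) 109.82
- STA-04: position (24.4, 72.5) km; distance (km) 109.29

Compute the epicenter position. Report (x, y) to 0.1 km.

Circle about each station: (x + 69.1)² + (y + 73.9)² = 79.08²; (x − 7.4)² + (y + 80.8)² = 109.82²; (x − 24.4)² + (y − 72.5)² = 109.29².
Subtracting the STA-02 equation from the STA-03 and STA-04 equations removes the quadratic terms:
153.0 x − 13.8 y = -9459.41
187.0 x + 292.8 y = -10075.07
Solving the 2×2 system: x ≈ -61.4, y ≈ 4.8 km.

x ≈ -61.4 km, y ≈ 4.8 km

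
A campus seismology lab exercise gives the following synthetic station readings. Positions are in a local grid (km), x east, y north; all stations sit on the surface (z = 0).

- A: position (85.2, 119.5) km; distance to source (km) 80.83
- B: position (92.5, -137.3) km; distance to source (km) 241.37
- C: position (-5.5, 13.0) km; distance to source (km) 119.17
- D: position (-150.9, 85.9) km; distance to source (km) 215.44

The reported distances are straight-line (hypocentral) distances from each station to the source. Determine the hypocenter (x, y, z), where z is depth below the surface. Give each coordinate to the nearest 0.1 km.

x ≈ 53.3 km, y ≈ 90.8 km, depth ≈ 68.5 km

Each station gives a sphere (x−x_i)² + (y−y_i)² + z² = d_i² (stations at z=0).
Subtracting the A sphere from B and C: z² cancels, leaving linear equations in x and y:
14.6 x − 513.6 y = -45857.74
-181.4 x − 213.0 y = -29008.04
Solving: x ≈ 53.292, y ≈ 90.802 km (keep extra digits for the depth step; rounded: 53.3, 90.8).
Then from the A sphere: z² = 80.83² − (x − 85.2)² − (y − 119.5)² with x = 53.292, y = 90.802, so z ≈ 68.497 ≈ 68.5 km.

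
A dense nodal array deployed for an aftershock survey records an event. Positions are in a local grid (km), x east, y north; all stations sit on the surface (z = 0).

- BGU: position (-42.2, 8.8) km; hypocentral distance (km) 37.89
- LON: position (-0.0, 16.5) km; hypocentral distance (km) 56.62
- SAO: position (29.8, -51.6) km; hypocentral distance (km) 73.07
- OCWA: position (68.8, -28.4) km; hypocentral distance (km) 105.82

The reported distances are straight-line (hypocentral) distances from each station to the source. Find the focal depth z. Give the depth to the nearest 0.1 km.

z ≈ 17.9 km

Each station gives a sphere (x−x_i)² + (y−y_i)² + z² = d_i² (stations at z=0).
Subtracting the BGU sphere from LON and SAO: z² cancels, leaving linear equations in x and y:
84.4 x + 15.4 y = -3356.20
144.0 x − 120.8 y = -2211.25
Solving: x ≈ -35.405, y ≈ -23.899 km (keep extra digits for the depth step; rounded: -35.4, -23.9).
Then from the BGU sphere: z² = 37.89² − (x + 42.2)² − (y − 8.8)² with x = -35.405, y = -23.899, so z ≈ 17.896 ≈ 17.9 km.
Check against OCWA (with the unrounded solution): distance 105.83 ≈ 105.82 km. ✓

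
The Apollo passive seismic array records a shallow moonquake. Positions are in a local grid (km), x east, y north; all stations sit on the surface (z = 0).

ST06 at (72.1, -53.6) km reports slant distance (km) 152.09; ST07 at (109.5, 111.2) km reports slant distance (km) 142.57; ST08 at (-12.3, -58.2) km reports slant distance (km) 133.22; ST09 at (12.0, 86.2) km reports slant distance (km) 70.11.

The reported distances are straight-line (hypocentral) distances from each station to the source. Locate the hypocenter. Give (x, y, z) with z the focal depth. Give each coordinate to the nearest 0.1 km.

Each station gives a sphere (x−x_i)² + (y−y_i)² + z² = d_i² (stations at z=0).
Subtracting the ST06 sphere from ST07 and ST08: z² cancels, leaving linear equations in x and y:
74.8 x + 329.6 y = 19089.48
-168.8 x − 9.2 y = 850.96
Solving: x ≈ -8.301, y ≈ 59.801 km (keep extra digits for the depth step; rounded: -8.3, 59.8).
Then from the ST06 sphere: z² = 152.09² − (x − 72.1)² − (y + 53.6)² with x = -8.301, y = 59.801, so z ≈ 61.703 ≈ 61.7 km.
Check against ST09 (with the unrounded solution): distance 70.12 ≈ 70.11 km. ✓

(-8.3, 59.8, 61.7)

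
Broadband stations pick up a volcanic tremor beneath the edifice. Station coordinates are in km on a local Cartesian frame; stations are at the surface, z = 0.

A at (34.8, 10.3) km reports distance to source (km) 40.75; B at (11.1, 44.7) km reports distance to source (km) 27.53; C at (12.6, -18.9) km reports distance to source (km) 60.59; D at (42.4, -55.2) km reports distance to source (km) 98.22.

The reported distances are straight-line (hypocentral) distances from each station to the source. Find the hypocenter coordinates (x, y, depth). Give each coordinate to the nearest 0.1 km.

Each station gives a sphere (x−x_i)² + (y−y_i)² + z² = d_i² (stations at z=0).
Subtracting the A sphere from B and C: z² cancels, leaving linear equations in x and y:
-47.4 x + 68.8 y = 1706.83
-44.4 x − 58.4 y = -2811.75
Solving: x ≈ 16.104, y ≈ 35.903 km (keep extra digits for the depth step; rounded: 16.1, 35.9).
Then from the A sphere: z² = 40.75² − (x − 34.8)² − (y − 10.3)² with x = 16.104, y = 35.903, so z ≈ 25.603 ≈ 25.6 km.
Check against D (with the unrounded solution): distance 98.22 ≈ 98.22 km. ✓

(16.1, 35.9, 25.6)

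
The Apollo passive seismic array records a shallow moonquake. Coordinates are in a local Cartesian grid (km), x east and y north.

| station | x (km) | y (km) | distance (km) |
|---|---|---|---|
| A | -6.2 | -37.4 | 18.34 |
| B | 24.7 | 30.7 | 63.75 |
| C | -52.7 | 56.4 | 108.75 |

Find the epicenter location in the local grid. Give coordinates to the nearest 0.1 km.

x ≈ 11.2 km, y ≈ -31.6 km

Circle about each station: (x + 6.2)² + (y + 37.4)² = 18.34²; (x − 24.7)² + (y − 30.7)² = 63.75²; (x + 52.7)² + (y − 56.4)² = 108.75².
Subtracting the A equation from the B and C equations removes the quadratic terms:
61.8 x + 136.2 y = -3612.33
-93.0 x + 187.6 y = -6969.16
Solving the 2×2 system: x ≈ 11.2, y ≈ -31.6 km.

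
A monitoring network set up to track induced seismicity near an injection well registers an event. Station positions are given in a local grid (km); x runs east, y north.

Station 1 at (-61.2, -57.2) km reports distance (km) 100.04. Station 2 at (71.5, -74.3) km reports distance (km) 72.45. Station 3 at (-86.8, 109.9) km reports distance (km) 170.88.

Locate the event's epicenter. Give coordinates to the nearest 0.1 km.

Circle about each station: (x + 61.2)² + (y + 57.2)² = 100.04²; (x − 71.5)² + (y + 74.3)² = 72.45²; (x + 86.8)² + (y − 109.9)² = 170.88².
Subtracting pairs of circle equations eliminates x²+y² and gives linear equations (the radical axes):
265.4 x − 34.2 y = 8374.46
-51.2 x + 334.2 y = -6597.00
Solving the 2×2 system: x ≈ 29.6, y ≈ -15.2 km.
Check against Station 1 (with the unrounded x, y): √((x + 61.2)²+(y + 57.2)²) = 100.04 ≈ 100.04 km. ✓

(29.6, -15.2)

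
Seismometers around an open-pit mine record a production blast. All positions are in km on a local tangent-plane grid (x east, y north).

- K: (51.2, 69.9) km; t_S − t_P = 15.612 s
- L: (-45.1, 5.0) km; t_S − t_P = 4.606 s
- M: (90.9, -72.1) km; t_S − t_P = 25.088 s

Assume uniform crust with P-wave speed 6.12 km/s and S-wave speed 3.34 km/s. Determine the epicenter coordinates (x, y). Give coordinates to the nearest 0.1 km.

Distance from S−P lag: d = Δt · v_P v_S / (v_P − v_S) = Δt · (6.12·3.34)/(6.12−3.34) ≈ 7.3528·Δt.
So d_K = 114.79, d_L = 33.87, d_M = 184.47 km.
Circle about each station: (x − 51.2)² + (y − 69.9)² = 114.79²; (x + 45.1)² + (y − 5.0)² = 33.87²; (x − 90.9)² + (y + 72.1)² = 184.47².
Subtracting pairs of circle equations eliminates x²+y² and gives linear equations (the radical axes):
-192.6 x − 129.8 y = 6581.13
79.4 x − 284.0 y = -14898.67
Solving the 2×2 system: x ≈ -58.5, y ≈ 36.1 km.

-58.5 km east, 36.1 km north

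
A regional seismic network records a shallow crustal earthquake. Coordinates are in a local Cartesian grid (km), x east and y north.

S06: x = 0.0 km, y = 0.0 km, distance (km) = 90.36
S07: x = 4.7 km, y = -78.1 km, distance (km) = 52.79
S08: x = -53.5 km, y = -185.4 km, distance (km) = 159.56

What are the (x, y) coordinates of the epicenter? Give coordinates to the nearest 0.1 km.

(56.9, -70.2)

Circle about each station: x² + y² = 90.36²; (x − 4.7)² + (y + 78.1)² = 52.79²; (x + 53.5)² + (y + 185.4)² = 159.56².
Subtracting pairs of circle equations eliminates x²+y² and gives linear equations (the radical axes):
9.4 x − 156.2 y = 11499.85
-107.0 x − 370.8 y = 19940.95
Solving the 2×2 system: x ≈ 56.9, y ≈ -70.2 km.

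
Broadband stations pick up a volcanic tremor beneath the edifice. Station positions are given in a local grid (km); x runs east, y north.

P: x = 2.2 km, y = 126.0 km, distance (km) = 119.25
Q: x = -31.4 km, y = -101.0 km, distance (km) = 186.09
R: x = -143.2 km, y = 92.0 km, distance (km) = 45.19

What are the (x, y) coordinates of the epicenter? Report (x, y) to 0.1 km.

x ≈ -103.4 km, y ≈ 70.6 km

Circle about each station: (x − 2.2)² + (y − 126.0)² = 119.25²; (x + 31.4)² + (y + 101.0)² = 186.09²; (x + 143.2)² + (y − 92.0)² = 45.19².
Subtracting the P equation from the Q and R equations removes the quadratic terms:
-67.2 x − 454.0 y = -25102.81
-290.8 x − 68.0 y = 25267.83
Solving the 2×2 system: x ≈ -103.4, y ≈ 70.6 km.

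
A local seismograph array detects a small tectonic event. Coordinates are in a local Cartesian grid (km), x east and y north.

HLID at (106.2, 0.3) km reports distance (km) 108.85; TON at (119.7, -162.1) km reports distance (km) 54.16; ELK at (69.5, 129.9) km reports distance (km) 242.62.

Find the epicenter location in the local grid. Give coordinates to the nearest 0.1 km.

117.1 km east, -108.0 km north

Circle about each station: (x − 106.2)² + (y − 0.3)² = 108.85²; (x − 119.7)² + (y + 162.1)² = 54.16²; (x − 69.5)² + (y − 129.9)² = 242.62².
Subtracting pairs of circle equations eliminates x²+y² and gives linear equations (the radical axes):
27.0 x − 324.8 y = 38240.99
-73.4 x + 259.2 y = -36590.41
Solving the 2×2 system: x ≈ 117.1, y ≈ -108.0 km.
Check against HLID (with the unrounded x, y): √((x − 106.2)²+(y − 0.3)²) = 108.85 ≈ 108.85 km. ✓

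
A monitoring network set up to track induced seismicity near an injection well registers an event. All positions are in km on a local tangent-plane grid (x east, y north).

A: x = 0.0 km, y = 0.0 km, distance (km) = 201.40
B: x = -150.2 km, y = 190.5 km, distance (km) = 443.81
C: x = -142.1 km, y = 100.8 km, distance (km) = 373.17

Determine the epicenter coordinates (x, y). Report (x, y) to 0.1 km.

x ≈ 133.5 km, y ≈ -150.8 km

Circle about each station: x² + y² = 201.40²; (x + 150.2)² + (y − 190.5)² = 443.81²; (x + 142.1)² + (y − 100.8)² = 373.17².
Subtracting the A equation from the B and C equations removes the quadratic terms:
-300.4 x + 381.0 y = -97555.07
-284.2 x + 201.6 y = -68340.84
Solving the 2×2 system: x ≈ 133.5, y ≈ -150.8 km.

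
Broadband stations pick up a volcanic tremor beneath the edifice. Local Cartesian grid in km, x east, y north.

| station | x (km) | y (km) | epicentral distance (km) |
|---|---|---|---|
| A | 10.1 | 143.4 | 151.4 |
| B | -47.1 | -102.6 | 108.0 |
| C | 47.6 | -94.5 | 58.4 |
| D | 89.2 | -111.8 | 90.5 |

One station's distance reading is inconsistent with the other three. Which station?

A

Solve using three stations at a time. Using B, C, D (subtract circle equations pairwise → linear system) gives (x, y) ≈ (38.5, -36.8).
Distances from that point to each station vs reported:
  A: calculated 182.4 vs reported 151.4 → residual 31.0 km
  B: calculated 108.0 vs reported 108.0 → residual 0.0 km
  C: calculated 58.4 vs reported 58.4 → residual 0.0 km
  D: calculated 90.5 vs reported 90.5 → residual 0.0 km
B, C, D are mutually consistent (residuals ≈ 0); A is off by 31.0 km.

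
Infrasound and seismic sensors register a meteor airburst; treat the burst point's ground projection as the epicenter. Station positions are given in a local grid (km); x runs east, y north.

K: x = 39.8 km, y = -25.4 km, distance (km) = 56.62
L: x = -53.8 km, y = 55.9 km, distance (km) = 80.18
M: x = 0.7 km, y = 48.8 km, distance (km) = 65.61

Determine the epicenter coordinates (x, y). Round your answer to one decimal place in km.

Circle about each station: (x − 39.8)² + (y + 25.4)² = 56.62²; (x + 53.8)² + (y − 55.9)² = 80.18²; (x − 0.7)² + (y − 48.8)² = 65.61².
Subtracting the K equation from the L and M equations removes the quadratic terms:
-187.2 x + 162.6 y = 567.04
-78.2 x + 148.4 y = -946.12
Solving the 2×2 system: x ≈ -15.8, y ≈ -14.7 km.

-15.8 km east, -14.7 km north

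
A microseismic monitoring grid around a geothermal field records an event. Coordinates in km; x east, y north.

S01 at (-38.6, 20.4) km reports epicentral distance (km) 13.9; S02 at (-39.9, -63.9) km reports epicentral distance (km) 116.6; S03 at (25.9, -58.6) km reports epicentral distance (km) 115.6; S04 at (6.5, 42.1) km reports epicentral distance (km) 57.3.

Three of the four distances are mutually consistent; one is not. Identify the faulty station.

Solve using three stations at a time. Using S01, S03, S04 (subtract circle equations pairwise → linear system) gives (x, y) ≈ (-49.3, 29.2).
Distances from that point to each station vs reported:
  S01: calculated 13.8 vs reported 13.9 → residual 0.1 km
  S02: calculated 93.6 vs reported 116.6 → residual 23.0 km
  S03: calculated 115.6 vs reported 115.6 → residual 0.0 km
  S04: calculated 57.3 vs reported 57.3 → residual 0.0 km
S01, S03, S04 are mutually consistent (residuals ≈ 0); S02 is off by 23.0 km.

S02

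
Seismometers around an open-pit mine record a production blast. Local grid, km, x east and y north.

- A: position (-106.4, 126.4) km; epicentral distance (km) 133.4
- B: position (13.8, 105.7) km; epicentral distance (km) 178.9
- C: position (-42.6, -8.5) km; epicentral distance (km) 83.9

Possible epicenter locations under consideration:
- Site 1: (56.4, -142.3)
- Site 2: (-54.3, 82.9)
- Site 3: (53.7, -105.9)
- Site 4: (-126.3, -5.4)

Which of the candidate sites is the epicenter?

Site 4

For each candidate, compare |candidate − station| to the reported distance:
Site 1: residuals A 180.8, B 72.7, C 82.5 → max 180.8 km
Site 2: residuals A 65.5, B 107.1, C 8.2 → max 107.1 km
Site 3: residuals A 148.7, B 36.4, C 53.1 → max 148.7 km
Site 4: residuals A 0.1, B 0.1, C 0.1 → max 0.1 km
Only Site 4 has all residuals ≈ 0.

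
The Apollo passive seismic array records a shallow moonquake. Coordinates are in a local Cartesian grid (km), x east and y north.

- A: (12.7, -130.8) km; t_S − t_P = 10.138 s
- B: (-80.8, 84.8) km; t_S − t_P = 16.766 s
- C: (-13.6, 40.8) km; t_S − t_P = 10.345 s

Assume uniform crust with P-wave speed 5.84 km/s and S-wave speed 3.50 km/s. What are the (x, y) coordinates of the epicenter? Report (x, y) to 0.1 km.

(-21.7, -49.2)

Distance from S−P lag: d = Δt · v_P v_S / (v_P − v_S) = Δt · (5.84·3.50)/(5.84−3.50) ≈ 8.7350·Δt.
So d_A = 88.56, d_B = 146.45, d_C = 90.36 km.
Circle about each station: (x − 12.7)² + (y + 130.8)² = 88.56²; (x + 80.8)² + (y − 84.8)² = 146.45²; (x + 13.6)² + (y − 40.8)² = 90.36².
Subtracting pairs of circle equations eliminates x²+y² and gives linear equations (the radical axes):
-187.0 x + 431.2 y = -17154.98
-52.6 x + 343.2 y = -15742.39
Solving the 2×2 system: x ≈ -21.7, y ≈ -49.2 km.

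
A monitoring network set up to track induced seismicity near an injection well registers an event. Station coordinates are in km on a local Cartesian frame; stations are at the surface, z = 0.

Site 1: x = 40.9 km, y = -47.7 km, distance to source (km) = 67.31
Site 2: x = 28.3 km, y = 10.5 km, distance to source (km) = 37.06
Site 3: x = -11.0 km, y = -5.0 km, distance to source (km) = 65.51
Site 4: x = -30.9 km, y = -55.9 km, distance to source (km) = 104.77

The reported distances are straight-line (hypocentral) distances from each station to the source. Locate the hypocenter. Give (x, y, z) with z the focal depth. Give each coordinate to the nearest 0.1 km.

(42.8, 10.3, 34.1)

Each station gives a sphere (x−x_i)² + (y−y_i)² + z² = d_i² (stations at z=0).
Subtracting the Site 1 sphere from Site 2 and Site 3: z² cancels, leaving linear equations in x and y:
-25.2 x + 116.4 y = 120.23
-103.8 x + 85.4 y = -3563.02
Solving: x ≈ 42.799, y ≈ 10.299 km (keep extra digits for the depth step; rounded: 42.8, 10.3).
Then from the Site 1 sphere: z² = 67.31² − (x − 40.9)² − (y + 47.7)² with x = 42.799, y = 10.299, so z ≈ 34.105 ≈ 34.1 km.
Check against Site 4 (with the unrounded solution): distance 104.77 ≈ 104.77 km. ✓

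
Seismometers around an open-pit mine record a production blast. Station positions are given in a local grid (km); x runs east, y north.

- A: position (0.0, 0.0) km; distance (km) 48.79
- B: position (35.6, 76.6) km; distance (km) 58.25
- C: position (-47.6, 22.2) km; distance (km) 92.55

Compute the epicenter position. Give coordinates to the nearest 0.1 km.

44.9 km east, 19.1 km north

Circle about each station: x² + y² = 48.79²; (x − 35.6)² + (y − 76.6)² = 58.25²; (x + 47.6)² + (y − 22.2)² = 92.55².
Subtracting the A equation from the B and C equations removes the quadratic terms:
71.2 x + 153.2 y = 6122.32
-95.2 x + 44.4 y = -3426.44
Solving the 2×2 system: x ≈ 44.9, y ≈ 19.1 km.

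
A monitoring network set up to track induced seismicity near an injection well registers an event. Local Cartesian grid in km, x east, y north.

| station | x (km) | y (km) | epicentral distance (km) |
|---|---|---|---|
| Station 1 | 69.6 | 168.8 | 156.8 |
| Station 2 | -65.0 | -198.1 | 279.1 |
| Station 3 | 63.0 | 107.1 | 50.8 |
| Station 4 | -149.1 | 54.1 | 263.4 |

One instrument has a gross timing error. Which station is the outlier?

Solve using three stations at a time. Using Station 1, Station 2, Station 4 (subtract circle equations pairwise → linear system) gives (x, y) ≈ (111.7, 17.8).
Distances from that point to each station vs reported:
  Station 1: calculated 156.7 vs reported 156.8 → residual 0.1 km
  Station 2: calculated 279.1 vs reported 279.1 → residual 0.0 km
  Station 3: calculated 101.7 vs reported 50.8 → residual 50.9 km
  Station 4: calculated 263.4 vs reported 263.4 → residual 0.0 km
Station 1, Station 2, Station 4 are mutually consistent (residuals ≈ 0); Station 3 is off by 50.9 km.

Station 3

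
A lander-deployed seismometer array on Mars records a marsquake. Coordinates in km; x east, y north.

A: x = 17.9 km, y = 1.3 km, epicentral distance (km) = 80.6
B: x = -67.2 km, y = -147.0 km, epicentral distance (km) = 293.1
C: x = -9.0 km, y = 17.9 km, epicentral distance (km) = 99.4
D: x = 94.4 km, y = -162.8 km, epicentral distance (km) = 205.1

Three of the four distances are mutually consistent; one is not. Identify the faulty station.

Solve using three stations at a time. Using A, C, D (subtract circle equations pairwise → linear system) gives (x, y) ≈ (87.5, 42.2).
Distances from that point to each station vs reported:
  A: calculated 80.7 vs reported 80.6 → residual 0.1 km
  B: calculated 244.4 vs reported 293.1 → residual 48.7 km
  C: calculated 99.5 vs reported 99.4 → residual 0.1 km
  D: calculated 205.2 vs reported 205.1 → residual 0.1 km
A, C, D are mutually consistent (residuals ≈ 0); B is off by 48.7 km.

B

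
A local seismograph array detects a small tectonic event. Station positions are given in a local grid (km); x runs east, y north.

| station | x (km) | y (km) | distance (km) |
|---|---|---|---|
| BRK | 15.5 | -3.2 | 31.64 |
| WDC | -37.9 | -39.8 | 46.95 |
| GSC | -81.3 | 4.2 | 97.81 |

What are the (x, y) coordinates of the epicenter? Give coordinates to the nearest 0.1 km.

x ≈ 8.7 km, y ≈ -34.1 km

Circle about each station: (x − 15.5)² + (y + 3.2)² = 31.64²; (x + 37.9)² + (y + 39.8)² = 46.95²; (x + 81.3)² + (y − 4.2)² = 97.81².
Subtracting the BRK equation from the WDC and GSC equations removes the quadratic terms:
-106.8 x − 73.2 y = 1566.75
-193.6 x + 14.8 y = -2188.87
Solving the 2×2 system: x ≈ 8.7, y ≈ -34.1 km.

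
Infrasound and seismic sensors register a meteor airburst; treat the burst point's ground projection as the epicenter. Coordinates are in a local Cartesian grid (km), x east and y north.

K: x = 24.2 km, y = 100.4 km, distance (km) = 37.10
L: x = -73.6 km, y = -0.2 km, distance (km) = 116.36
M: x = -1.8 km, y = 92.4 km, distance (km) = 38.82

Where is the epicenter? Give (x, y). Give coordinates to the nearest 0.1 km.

Circle about each station: (x − 24.2)² + (y − 100.4)² = 37.10²; (x + 73.6)² + (y + 0.2)² = 116.36²; (x + 1.8)² + (y − 92.4)² = 38.82².
Subtracting the K equation from the L and M equations removes the quadratic terms:
-195.6 x − 201.2 y = -17412.04
-52.0 x − 16.0 y = -2255.38
Solving the 2×2 system: x ≈ 23.9, y ≈ 63.3 km.
Check against K (with the unrounded x, y): √((x − 24.2)²+(y − 100.4)²) = 37.09 ≈ 37.10 km. ✓

(23.9, 63.3)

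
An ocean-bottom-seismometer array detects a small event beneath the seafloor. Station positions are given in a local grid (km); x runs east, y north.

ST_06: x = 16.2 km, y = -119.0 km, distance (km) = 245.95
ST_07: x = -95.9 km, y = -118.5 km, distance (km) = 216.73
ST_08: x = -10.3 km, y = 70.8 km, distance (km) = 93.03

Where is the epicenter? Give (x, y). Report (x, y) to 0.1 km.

-99.2 km east, 98.2 km north

Circle about each station: (x − 16.2)² + (y + 119.0)² = 245.95²; (x + 95.9)² + (y + 118.5)² = 216.73²; (x + 10.3)² + (y − 70.8)² = 93.03².
Subtracting the ST_06 equation from the ST_07 and ST_08 equations removes the quadratic terms:
-224.2 x + 1.0 y = 22335.13
-53.0 x + 379.6 y = 42532.11
Solving the 2×2 system: x ≈ -99.2, y ≈ 98.2 km.
Check against ST_06 (with the unrounded x, y): √((x − 16.2)²+(y + 119.0)²) = 245.94 ≈ 245.95 km. ✓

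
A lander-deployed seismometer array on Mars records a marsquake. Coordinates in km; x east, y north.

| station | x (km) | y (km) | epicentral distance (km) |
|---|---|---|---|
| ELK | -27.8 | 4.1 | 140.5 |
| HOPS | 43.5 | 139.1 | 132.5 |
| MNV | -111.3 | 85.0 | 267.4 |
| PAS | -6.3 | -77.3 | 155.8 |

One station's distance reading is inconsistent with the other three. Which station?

Solve using three stations at a time. Using ELK, HOPS, PAS (subtract circle equations pairwise → linear system) gives (x, y) ≈ (111.2, 25.1).
Distances from that point to each station vs reported:
  ELK: calculated 140.6 vs reported 140.5 → residual 0.1 km
  HOPS: calculated 132.6 vs reported 132.5 → residual 0.1 km
  MNV: calculated 230.4 vs reported 267.4 → residual 37.0 km
  PAS: calculated 155.9 vs reported 155.8 → residual 0.1 km
ELK, HOPS, PAS are mutually consistent (residuals ≈ 0); MNV is off by 37.0 km.

MNV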